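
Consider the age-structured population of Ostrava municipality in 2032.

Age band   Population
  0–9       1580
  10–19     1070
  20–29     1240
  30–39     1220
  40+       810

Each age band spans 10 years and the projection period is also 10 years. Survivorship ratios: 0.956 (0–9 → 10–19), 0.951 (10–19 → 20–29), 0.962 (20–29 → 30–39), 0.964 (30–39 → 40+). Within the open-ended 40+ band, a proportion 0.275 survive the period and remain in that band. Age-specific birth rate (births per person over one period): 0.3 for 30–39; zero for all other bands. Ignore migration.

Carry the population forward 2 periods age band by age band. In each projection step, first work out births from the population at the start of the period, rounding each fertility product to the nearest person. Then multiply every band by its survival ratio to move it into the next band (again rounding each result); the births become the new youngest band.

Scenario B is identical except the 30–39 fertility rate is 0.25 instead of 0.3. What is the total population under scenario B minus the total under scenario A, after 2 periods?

-118

[period 1]
Births: 1220 * 0.3 = 366
10–19: 1580 * 0.956 = 1510
20–29: 1070 * 0.951 = 1018
30–39: 1240 * 0.962 = 1193
40+: 1220 * 0.964 + 810 * 0.275 = 1176 + 223 = 1399
End of period: [366, 1510, 1018, 1193, 1399]
[period 2]
Births: 1193 * 0.3 = 358
10–19: 366 * 0.956 = 350
20–29: 1510 * 0.951 = 1436
30–39: 1018 * 0.962 = 979
40+: 1193 * 0.964 + 1399 * 0.275 = 1150 + 385 = 1535
End of period: [358, 350, 1436, 979, 1535]
Scenario A total after 2 periods: 4658
Scenario B projection —
[period 1]
Births: 1220 * 0.25 = 305
10–19: 1580 * 0.956 = 1510
20–29: 1070 * 0.951 = 1018
30–39: 1240 * 0.962 = 1193
40+: 1220 * 0.964 + 810 * 0.275 = 1176 + 223 = 1399
End of period: [305, 1510, 1018, 1193, 1399]
[period 2]
Births: 1193 * 0.25 = 298
10–19: 305 * 0.956 = 292
20–29: 1510 * 0.951 = 1436
30–39: 1018 * 0.962 = 979
40+: 1193 * 0.964 + 1399 * 0.275 = 1150 + 385 = 1535
End of period: [298, 292, 1436, 979, 1535]
Scenario B total after 2 periods: 4540
Difference B − A = 4540 − 4658 = -118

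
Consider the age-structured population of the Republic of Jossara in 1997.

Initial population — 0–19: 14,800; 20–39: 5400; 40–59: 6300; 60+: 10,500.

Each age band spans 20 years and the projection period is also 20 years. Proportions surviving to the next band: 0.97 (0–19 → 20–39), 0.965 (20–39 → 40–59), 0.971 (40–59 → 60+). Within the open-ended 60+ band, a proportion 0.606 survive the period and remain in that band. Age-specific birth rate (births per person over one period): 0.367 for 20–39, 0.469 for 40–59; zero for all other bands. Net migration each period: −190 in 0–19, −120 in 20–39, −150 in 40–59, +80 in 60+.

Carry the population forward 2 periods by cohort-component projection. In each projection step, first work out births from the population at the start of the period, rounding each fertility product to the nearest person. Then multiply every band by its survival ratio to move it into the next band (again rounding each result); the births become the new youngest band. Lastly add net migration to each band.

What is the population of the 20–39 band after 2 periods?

4485

Period 1:
Births: 5400 × 0.367 = 1982, 6300 × 0.469 = 2955 → 4937
20–39: 14800 × 0.97 = 14356
40–59: 5400 × 0.965 = 5211
60+: 6300 × 0.971 + 10500 × 0.606 = 6117 + 6363 = 12480
Net migration: 0–19 − 190 → 4747; 20–39 − 120 → 14236; 40–59 − 150 → 5061; 60+ + 80 → 12560
Population now: 0–19=4747, 20–39=14236, 40–59=5061, 60+=12560
Period 2:
Births: 14236 × 0.367 = 5225, 5061 × 0.469 = 2374 → 7599
20–39: 4747 × 0.97 = 4605
40–59: 14236 × 0.965 = 13738
60+: 5061 × 0.971 + 12560 × 0.606 = 4914 + 7611 = 12525
Net migration: 0–19 − 190 → 7409; 20–39 − 120 → 4485; 40–59 − 150 → 13588; 60+ + 80 → 12605
Population now: 0–19=7409, 20–39=4485, 40–59=13588, 60+=12605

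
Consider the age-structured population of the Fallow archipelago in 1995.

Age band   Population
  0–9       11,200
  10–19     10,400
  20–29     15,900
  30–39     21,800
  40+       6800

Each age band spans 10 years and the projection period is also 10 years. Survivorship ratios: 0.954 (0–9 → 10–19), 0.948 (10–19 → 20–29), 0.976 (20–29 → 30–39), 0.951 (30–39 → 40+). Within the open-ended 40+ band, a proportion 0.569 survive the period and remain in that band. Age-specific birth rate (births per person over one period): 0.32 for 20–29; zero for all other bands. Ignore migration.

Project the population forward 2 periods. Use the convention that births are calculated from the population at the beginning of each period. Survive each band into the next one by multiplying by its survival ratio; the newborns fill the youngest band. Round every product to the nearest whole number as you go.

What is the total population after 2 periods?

Period 1.
Births: 15900 × 0.32 = 5088
10–19: 11200 × 0.954 = 10685
20–29: 10400 × 0.948 = 9859
30–39: 15900 × 0.976 = 15518
40+: 21800 × 0.951 + 6800 × 0.569 = 20732 + 3869 = 24601
→ [5088, 10685, 9859, 15518, 24601]
Period 2.
Births: 9859 × 0.32 = 3155
10–19: 5088 × 0.954 = 4854
20–29: 10685 × 0.948 = 10129
30–39: 9859 × 0.976 = 9622
40+: 15518 × 0.951 + 24601 × 0.569 = 14758 + 13998 = 28756
→ [3155, 4854, 10129, 9622, 28756]
Total after period 2: 3155 + 4854 + 10129 + 9622 + 28756 = 56516

56516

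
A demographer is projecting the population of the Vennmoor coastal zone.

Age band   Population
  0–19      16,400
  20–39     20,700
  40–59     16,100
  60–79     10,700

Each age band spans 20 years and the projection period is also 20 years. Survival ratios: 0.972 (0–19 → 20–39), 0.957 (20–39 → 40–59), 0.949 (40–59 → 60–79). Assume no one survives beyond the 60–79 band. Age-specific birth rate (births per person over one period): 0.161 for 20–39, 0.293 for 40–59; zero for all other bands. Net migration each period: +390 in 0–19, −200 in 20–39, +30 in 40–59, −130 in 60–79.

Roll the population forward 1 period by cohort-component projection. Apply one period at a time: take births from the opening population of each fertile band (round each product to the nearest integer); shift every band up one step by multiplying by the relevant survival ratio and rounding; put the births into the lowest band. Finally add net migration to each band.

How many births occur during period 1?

Numbering the bands 1..4 from youngest to oldest:
[period 1]
Births: 20700 × 0.161 = 3333 ; 16100 × 0.293 = 4717 ⇒ total 8050
Band 2: 16400 × 0.972 = 15941
Band 3: 20700 × 0.957 = 19810
Band 4: 16100 × 0.949 = 15279
Net migration: Band 1 + 390 → 8440; Band 2 − 200 → 15741; Band 3 + 30 → 19840; Band 4 − 130 → 15149
Population now: 0–19=8440, 20–39=15741, 40–59=19840, 60–79=15149

8050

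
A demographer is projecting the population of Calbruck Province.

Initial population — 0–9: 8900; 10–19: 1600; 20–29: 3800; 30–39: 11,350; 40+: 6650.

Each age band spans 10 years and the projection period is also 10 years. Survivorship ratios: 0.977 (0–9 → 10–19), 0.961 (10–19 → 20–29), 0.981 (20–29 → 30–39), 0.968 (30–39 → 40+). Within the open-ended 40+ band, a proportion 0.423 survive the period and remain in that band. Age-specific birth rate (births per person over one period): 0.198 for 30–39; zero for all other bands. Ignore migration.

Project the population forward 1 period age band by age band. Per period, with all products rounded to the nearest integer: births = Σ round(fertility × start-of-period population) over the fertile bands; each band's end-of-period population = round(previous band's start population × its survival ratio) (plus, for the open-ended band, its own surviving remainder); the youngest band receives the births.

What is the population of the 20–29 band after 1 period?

1538

Let group 1 be 0–9 through group 5 = 40+.
— Period 1 —
Births: 11350 × 0.198 = 2247
Group 2: 8900 × 0.977 = 8695
Group 3: 1600 × 0.961 = 1538
Group 4: 3800 × 0.981 = 3728
Group 5: 11350 × 0.968 + 6650 × 0.423 = 10987 + 2813 = 13800
Population now: 0–9=2247, 10–19=8695, 20–29=1538, 30–39=3728, 40+=13800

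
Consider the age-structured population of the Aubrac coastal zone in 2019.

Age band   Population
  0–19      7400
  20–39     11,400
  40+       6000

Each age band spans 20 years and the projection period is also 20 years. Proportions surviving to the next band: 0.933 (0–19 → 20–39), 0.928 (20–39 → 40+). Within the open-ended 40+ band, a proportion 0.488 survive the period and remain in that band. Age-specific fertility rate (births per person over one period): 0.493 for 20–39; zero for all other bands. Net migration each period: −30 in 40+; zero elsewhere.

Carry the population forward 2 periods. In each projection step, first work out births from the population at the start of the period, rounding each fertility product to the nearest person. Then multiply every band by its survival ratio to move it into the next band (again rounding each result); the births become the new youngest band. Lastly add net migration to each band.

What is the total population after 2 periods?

21601

Period 1:
Births: 11400 * 0.493 = 5620
20–39: 7400 * 0.933 = 6904
40+: 11400 * 0.928 + 6000 * 0.488 = 10579 + 2928 = 13507
Net migration: 40+ − 30 → 13477
Giving 5620 / 6904 / 13477.
Period 2:
Births: 6904 * 0.493 = 3404
20–39: 5620 * 0.933 = 5243
40+: 6904 * 0.928 + 13477 * 0.488 = 6407 + 6577 = 12984
Net migration: 40+ − 30 → 12954
Giving 3404 / 5243 / 12954.
Total after period 2: 3404 + 5243 + 12954 = 21601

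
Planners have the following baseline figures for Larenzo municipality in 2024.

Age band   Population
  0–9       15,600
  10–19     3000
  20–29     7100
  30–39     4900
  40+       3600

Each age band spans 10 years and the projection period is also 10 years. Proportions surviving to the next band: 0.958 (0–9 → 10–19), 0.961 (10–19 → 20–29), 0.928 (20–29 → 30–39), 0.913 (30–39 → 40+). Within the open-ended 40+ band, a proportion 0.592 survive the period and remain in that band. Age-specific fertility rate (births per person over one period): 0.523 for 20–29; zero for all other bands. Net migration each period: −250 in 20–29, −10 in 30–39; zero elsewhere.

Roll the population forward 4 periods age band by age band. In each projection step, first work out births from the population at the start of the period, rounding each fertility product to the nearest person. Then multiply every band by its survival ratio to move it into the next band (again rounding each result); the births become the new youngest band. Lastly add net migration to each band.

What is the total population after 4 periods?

Period 1:
Births: 7100 × 0.523 = 3713
10–19: 15600 × 0.958 = 14945
20–29: 3000 × 0.961 = 2883
30–39: 7100 × 0.928 = 6589
40+: 4900 × 0.913 + 3600 × 0.592 = 4474 + 2131 = 6605
Net migration: 20–29 − 250 → 2633; 30–39 − 10 → 6579
Population now: 0–9=3713, 10–19=14945, 20–29=2633, 30–39=6579, 40+=6605
Period 2:
Births: 2633 × 0.523 = 1377
10–19: 3713 × 0.958 = 3557
20–29: 14945 × 0.961 = 14362
30–39: 2633 × 0.928 = 2443
40+: 6579 × 0.913 + 6605 × 0.592 = 6007 + 3910 = 9917
Net migration: 20–29 − 250 → 14112; 30–39 − 10 → 2433
Population now: 0–9=1377, 10–19=3557, 20–29=14112, 30–39=2433, 40+=9917
Period 3:
Births: 14112 × 0.523 = 7381
10–19: 1377 × 0.958 = 1319
20–29: 3557 × 0.961 = 3418
30–39: 14112 × 0.928 = 13096
40+: 2433 × 0.913 + 9917 × 0.592 = 2221 + 5871 = 8092
Net migration: 20–29 − 250 → 3168; 30–39 − 10 → 13086
Population now: 0–9=7381, 10–19=1319, 20–29=3168, 30–39=13086, 40+=8092
Period 4:
Births: 3168 × 0.523 = 1657
10–19: 7381 × 0.958 = 7071
20–29: 1319 × 0.961 = 1268
30–39: 3168 × 0.928 = 2940
40+: 13086 × 0.913 + 8092 × 0.592 = 11948 + 4790 = 16738
Net migration: 20–29 − 250 → 1018; 30–39 − 10 → 2930
Population now: 0–9=1657, 10–19=7071, 20–29=1018, 30–39=2930, 40+=16738
Total after period 4: 1657 + 7071 + 1018 + 2930 + 16738 = 29414

29414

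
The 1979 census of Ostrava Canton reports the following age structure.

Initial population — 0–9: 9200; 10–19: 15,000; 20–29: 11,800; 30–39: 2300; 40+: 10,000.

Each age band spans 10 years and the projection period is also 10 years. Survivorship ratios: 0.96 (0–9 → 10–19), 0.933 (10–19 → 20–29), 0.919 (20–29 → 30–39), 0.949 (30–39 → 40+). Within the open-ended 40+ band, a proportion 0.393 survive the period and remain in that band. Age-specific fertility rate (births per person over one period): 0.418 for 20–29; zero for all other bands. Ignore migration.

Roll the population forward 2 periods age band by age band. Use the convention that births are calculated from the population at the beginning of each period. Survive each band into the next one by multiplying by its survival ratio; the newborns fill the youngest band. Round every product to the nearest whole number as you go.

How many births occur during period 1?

— Period 1 —
Births: 11800 * 0.418 = 4932
10–19: 9200 * 0.96 = 8832
20–29: 15000 * 0.933 = 13995
30–39: 11800 * 0.919 = 10844
40+: 2300 * 0.949 + 10000 * 0.393 = 2183 + 3930 = 6113
Population now: 0–9=4932, 10–19=8832, 20–29=13995, 30–39=10844, 40+=6113

4932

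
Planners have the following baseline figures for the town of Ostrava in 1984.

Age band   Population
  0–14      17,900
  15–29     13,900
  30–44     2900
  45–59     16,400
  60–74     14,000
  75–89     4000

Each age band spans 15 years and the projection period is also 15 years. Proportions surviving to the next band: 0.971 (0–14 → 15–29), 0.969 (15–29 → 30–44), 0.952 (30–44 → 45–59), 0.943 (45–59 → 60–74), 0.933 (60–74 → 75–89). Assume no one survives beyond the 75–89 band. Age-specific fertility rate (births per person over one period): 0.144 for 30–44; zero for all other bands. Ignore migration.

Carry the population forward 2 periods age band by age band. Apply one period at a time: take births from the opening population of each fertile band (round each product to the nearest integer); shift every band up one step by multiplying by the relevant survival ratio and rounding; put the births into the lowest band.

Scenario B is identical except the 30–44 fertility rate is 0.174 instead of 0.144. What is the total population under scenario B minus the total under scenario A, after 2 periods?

488

Call the groups 1 to 6, youngest first.
[period 1]
Births: 2900 * 0.144 = 418
Group 2: 17900 * 0.971 = 17381
Group 3: 13900 * 0.969 = 13469
Group 4: 2900 * 0.952 = 2761
Group 5: 16400 * 0.943 = 15465
Group 6: 14000 * 0.933 = 13062
End of period: [418, 17381, 13469, 2761, 15465, 13062]
[period 2]
Births: 13469 * 0.144 = 1940
Group 2: 418 * 0.971 = 406
Group 3: 17381 * 0.969 = 16842
Group 4: 13469 * 0.952 = 12822
Group 5: 2761 * 0.943 = 2604
Group 6: 15465 * 0.933 = 14429
End of period: [1940, 406, 16842, 12822, 2604, 14429]
Scenario A total after 2 periods: 49043
Scenario B projection —
[period 1]
Births: 2900 * 0.174 = 505
Group 2: 17900 * 0.971 = 17381
Group 3: 13900 * 0.969 = 13469
Group 4: 2900 * 0.952 = 2761
Group 5: 16400 * 0.943 = 15465
Group 6: 14000 * 0.933 = 13062
End of period: [505, 17381, 13469, 2761, 15465, 13062]
[period 2]
Births: 13469 * 0.174 = 2344
Group 2: 505 * 0.971 = 490
Group 3: 17381 * 0.969 = 16842
Group 4: 13469 * 0.952 = 12822
Group 5: 2761 * 0.943 = 2604
Group 6: 15465 * 0.933 = 14429
End of period: [2344, 490, 16842, 12822, 2604, 14429]
Scenario B total after 2 periods: 49531
Difference B − A = 49531 − 49043 = 488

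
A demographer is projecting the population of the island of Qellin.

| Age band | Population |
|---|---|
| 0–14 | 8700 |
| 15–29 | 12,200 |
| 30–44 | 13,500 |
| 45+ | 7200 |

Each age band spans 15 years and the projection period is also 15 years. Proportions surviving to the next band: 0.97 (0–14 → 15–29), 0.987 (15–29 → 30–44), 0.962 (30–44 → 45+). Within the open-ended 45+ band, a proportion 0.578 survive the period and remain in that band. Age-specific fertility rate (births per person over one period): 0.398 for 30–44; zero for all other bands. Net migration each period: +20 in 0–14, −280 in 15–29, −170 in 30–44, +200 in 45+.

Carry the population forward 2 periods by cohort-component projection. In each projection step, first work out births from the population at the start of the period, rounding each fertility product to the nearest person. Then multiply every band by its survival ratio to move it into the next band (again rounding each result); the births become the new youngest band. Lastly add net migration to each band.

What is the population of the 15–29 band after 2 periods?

Call the bands 1 to 4, youngest first.
Period 1.
Births: 13500 × 0.398 = 5373
Band 2: 8700 × 0.97 = 8439
Band 3: 12200 × 0.987 = 12041
Band 4: 13500 × 0.962 + 7200 × 0.578 = 12987 + 4162 = 17149
Net migration: Band 1 + 20 → 5393; Band 2 − 280 → 8159; Band 3 − 170 → 11871; Band 4 + 200 → 17349
End of period: [5393, 8159, 11871, 17349]
Period 2.
Births: 11871 × 0.398 = 4725
Band 2: 5393 × 0.97 = 5231
Band 3: 8159 × 0.987 = 8053
Band 4: 11871 × 0.962 + 17349 × 0.578 = 11420 + 10028 = 21448
Net migration: Band 1 + 20 → 4745; Band 2 − 280 → 4951; Band 3 − 170 → 7883; Band 4 + 200 → 21648
End of period: [4745, 4951, 7883, 21648]

4951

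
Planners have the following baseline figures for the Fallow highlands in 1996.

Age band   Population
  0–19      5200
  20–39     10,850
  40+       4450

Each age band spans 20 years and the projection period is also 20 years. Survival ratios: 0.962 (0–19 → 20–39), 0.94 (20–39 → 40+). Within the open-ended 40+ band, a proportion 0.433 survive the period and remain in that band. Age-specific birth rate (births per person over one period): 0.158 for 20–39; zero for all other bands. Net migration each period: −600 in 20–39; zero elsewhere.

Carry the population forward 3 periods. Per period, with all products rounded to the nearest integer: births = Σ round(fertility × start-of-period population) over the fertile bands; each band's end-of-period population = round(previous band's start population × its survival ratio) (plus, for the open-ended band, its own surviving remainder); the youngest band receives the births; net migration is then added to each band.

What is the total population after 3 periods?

5287

(Groups numbered youngest = 1 to oldest = 3.)
Period 1.
Births: 10850 * 0.158 = 1714
Group 2: 5200 * 0.962 = 5002
Group 3: 10850 * 0.94 + 4450 * 0.433 = 10199 + 1927 = 12126
Net migration: Group 2 − 600 → 4402
→ [1714, 4402, 12126]
Period 2.
Births: 4402 * 0.158 = 696
Group 2: 1714 * 0.962 = 1649
Group 3: 4402 * 0.94 + 12126 * 0.433 = 4138 + 5251 = 9389
Net migration: Group 2 − 600 → 1049
→ [696, 1049, 9389]
Period 3.
Births: 1049 * 0.158 = 166
Group 2: 696 * 0.962 = 670
Group 3: 1049 * 0.94 + 9389 * 0.433 = 986 + 4065 = 5051
Net migration: Group 2 − 600 → 70
→ [166, 70, 5051]
Total after period 3: 166 + 70 + 5051 = 5287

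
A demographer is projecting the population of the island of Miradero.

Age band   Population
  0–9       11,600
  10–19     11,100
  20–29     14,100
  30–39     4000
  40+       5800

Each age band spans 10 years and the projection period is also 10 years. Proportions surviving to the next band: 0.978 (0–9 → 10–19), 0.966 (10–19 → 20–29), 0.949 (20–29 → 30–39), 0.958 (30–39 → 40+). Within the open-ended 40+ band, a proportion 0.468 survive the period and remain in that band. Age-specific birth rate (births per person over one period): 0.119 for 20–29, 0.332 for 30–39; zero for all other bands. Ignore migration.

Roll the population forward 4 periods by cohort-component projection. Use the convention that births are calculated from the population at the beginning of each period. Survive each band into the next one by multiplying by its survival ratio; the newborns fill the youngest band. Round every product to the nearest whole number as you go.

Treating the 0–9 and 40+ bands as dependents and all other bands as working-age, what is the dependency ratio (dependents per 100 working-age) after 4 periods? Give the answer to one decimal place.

171.9

Numbering the groups 1..5 from youngest to oldest:
— Period 1 —
Births: 14100 × 0.119 = 1678, 4000 × 0.332 = 1328 → total 3006
Group 2: 11600 × 0.978 = 11345
Group 3: 11100 × 0.966 = 10723
Group 4: 14100 × 0.949 = 13381
Group 5: 4000 × 0.958 + 5800 × 0.468 = 3832 + 2714 = 6546
Giving 3006 / 11345 / 10723 / 13381 / 6546.
— Period 2 —
Births: 10723 × 0.119 = 1276, 13381 × 0.332 = 4442 → total 5718
Group 2: 3006 × 0.978 = 2940
Group 3: 11345 × 0.966 = 10959
Group 4: 10723 × 0.949 = 10176
Group 5: 13381 × 0.958 + 6546 × 0.468 = 12819 + 3064 = 15883
Giving 5718 / 2940 / 10959 / 10176 / 15883.
— Period 3 —
Births: 10959 × 0.119 = 1304, 10176 × 0.332 = 3378 → total 4682
Group 2: 5718 × 0.978 = 5592
Group 3: 2940 × 0.966 = 2840
Group 4: 10959 × 0.949 = 10400
Group 5: 10176 × 0.958 + 15883 × 0.468 = 9749 + 7433 = 17182
Giving 4682 / 5592 / 2840 / 10400 / 17182.
— Period 4 —
Births: 2840 × 0.119 = 338, 10400 × 0.332 = 3453 → total 3791
Group 2: 4682 × 0.978 = 4579
Group 3: 5592 × 0.966 = 5402
Group 4: 2840 × 0.949 = 2695
Group 5: 10400 × 0.958 + 17182 × 0.468 = 9963 + 8041 = 18004
Giving 3791 / 4579 / 5402 / 2695 / 18004.
Dependents (band 0–9 + band 40+) = 3791 + 18004 = 21795; working-age = 12676; ratio = 21795/12676 × 100 = 171.9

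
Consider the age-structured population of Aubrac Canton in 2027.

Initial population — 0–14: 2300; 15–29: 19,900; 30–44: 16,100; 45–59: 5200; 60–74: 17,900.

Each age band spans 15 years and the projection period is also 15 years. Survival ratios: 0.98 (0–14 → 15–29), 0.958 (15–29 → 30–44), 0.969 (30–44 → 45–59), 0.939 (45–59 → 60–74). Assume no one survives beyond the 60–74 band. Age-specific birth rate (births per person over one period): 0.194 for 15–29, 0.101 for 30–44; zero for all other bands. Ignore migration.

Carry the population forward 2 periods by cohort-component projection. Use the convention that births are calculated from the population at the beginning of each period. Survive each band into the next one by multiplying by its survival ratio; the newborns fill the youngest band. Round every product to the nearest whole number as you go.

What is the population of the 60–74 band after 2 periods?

Period 1:
Births: 19900 * 0.194 = 3861, 16100 * 0.101 = 1626 → total 5487
15–29: 2300 * 0.98 = 2254
30–44: 19900 * 0.958 = 19064
45–59: 16100 * 0.969 = 15601
60–74: 5200 * 0.939 = 4883
Population now: 0–14=5487, 15–29=2254, 30–44=19064, 45–59=15601, 60–74=4883
Period 2:
Births: 2254 * 0.194 = 437, 19064 * 0.101 = 1925 → total 2362
15–29: 5487 * 0.98 = 5377
30–44: 2254 * 0.958 = 2159
45–59: 19064 * 0.969 = 18473
60–74: 15601 * 0.939 = 14649
Population now: 0–14=2362, 15–29=5377, 30–44=2159, 45–59=18473, 60–74=14649

14649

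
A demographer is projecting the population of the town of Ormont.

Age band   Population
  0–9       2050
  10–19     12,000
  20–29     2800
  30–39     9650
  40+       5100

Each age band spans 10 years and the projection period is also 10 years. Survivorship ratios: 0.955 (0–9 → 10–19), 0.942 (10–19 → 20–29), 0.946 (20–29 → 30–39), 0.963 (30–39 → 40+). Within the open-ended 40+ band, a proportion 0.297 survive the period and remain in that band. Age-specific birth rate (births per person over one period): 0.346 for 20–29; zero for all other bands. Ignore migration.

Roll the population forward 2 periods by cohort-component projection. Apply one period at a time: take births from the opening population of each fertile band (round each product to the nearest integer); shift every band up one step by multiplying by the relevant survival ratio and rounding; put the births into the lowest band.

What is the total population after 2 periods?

23135

Numbering the groups 1..5 from youngest to oldest:
— Period 1 —
Births: 2800 × 0.346 = 969
Group 2: 2050 × 0.955 = 1958
Group 3: 12000 × 0.942 = 11304
Group 4: 2800 × 0.946 = 2649
Group 5: 9650 × 0.963 + 5100 × 0.297 = 9293 + 1515 = 10808
Population now: 0–9=969, 10–19=1958, 20–29=11304, 30–39=2649, 40+=10808
— Period 2 —
Births: 11304 × 0.346 = 3911
Group 2: 969 × 0.955 = 925
Group 3: 1958 × 0.942 = 1844
Group 4: 11304 × 0.946 = 10694
Group 5: 2649 × 0.963 + 10808 × 0.297 = 2551 + 3210 = 5761
Population now: 0–9=3911, 10–19=925, 20–29=1844, 30–39=10694, 40+=5761
Total after period 2: 3911 + 925 + 1844 + 10694 + 5761 = 23135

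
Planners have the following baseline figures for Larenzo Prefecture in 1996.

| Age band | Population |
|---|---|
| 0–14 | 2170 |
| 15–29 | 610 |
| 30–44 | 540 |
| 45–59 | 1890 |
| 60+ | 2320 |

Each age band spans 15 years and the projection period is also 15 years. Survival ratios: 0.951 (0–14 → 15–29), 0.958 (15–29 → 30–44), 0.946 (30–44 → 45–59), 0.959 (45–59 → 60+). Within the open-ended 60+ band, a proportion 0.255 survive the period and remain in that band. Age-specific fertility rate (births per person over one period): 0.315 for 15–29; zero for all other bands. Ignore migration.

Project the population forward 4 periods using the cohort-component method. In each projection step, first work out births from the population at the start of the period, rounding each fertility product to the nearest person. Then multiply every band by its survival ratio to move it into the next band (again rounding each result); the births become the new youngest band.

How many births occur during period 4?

195

Period 1.
Births: 610 * 0.315 = 192
15–29: 2170 * 0.951 = 2064
30–44: 610 * 0.958 = 584
45–59: 540 * 0.946 = 511
60+: 1890 * 0.959 + 2320 * 0.255 = 1813 + 592 = 2405
Giving 192 / 2064 / 584 / 511 / 2405.
Period 2.
Births: 2064 * 0.315 = 650
15–29: 192 * 0.951 = 183
30–44: 2064 * 0.958 = 1977
45–59: 584 * 0.946 = 552
60+: 511 * 0.959 + 2405 * 0.255 = 490 + 613 = 1103
Giving 650 / 183 / 1977 / 552 / 1103.
Period 3.
Births: 183 * 0.315 = 58
15–29: 650 * 0.951 = 618
30–44: 183 * 0.958 = 175
45–59: 1977 * 0.946 = 1870
60+: 552 * 0.959 + 1103 * 0.255 = 529 + 281 = 810
Giving 58 / 618 / 175 / 1870 / 810.
Period 4.
Births: 618 * 0.315 = 195
15–29: 58 * 0.951 = 55
30–44: 618 * 0.958 = 592
45–59: 175 * 0.946 = 166
60+: 1870 * 0.959 + 810 * 0.255 = 1793 + 207 = 2000
Giving 195 / 55 / 592 / 166 / 2000.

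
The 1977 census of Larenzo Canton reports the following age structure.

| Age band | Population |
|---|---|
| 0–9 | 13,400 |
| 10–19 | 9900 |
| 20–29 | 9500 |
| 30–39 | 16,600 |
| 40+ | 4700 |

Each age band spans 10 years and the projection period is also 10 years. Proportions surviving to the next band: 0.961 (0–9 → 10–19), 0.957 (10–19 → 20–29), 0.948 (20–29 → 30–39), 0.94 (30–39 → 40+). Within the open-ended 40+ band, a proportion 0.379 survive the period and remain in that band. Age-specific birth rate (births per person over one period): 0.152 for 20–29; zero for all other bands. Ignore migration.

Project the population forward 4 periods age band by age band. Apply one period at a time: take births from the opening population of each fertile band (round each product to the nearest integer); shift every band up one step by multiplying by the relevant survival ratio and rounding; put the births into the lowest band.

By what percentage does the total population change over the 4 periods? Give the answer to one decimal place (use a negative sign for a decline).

-61.3

— Period 1 —
Births: 9500 × 0.152 = 1444
10–19: 13400 × 0.961 = 12877
20–29: 9900 × 0.957 = 9474
30–39: 9500 × 0.948 = 9006
40+: 16600 × 0.94 + 4700 × 0.379 = 15604 + 1781 = 17385
End of period: [1444, 12877, 9474, 9006, 17385]
— Period 2 —
Births: 9474 × 0.152 = 1440
10–19: 1444 × 0.961 = 1388
20–29: 12877 × 0.957 = 12323
30–39: 9474 × 0.948 = 8981
40+: 9006 × 0.94 + 17385 × 0.379 = 8466 + 6589 = 15055
End of period: [1440, 1388, 12323, 8981, 15055]
— Period 3 —
Births: 12323 × 0.152 = 1873
10–19: 1440 × 0.961 = 1384
20–29: 1388 × 0.957 = 1328
30–39: 12323 × 0.948 = 11682
40+: 8981 × 0.94 + 15055 × 0.379 = 8442 + 5706 = 14148
End of period: [1873, 1384, 1328, 11682, 14148]
— Period 4 —
Births: 1328 × 0.152 = 202
10–19: 1873 × 0.961 = 1800
20–29: 1384 × 0.957 = 1324
30–39: 1328 × 0.948 = 1259
40+: 11682 × 0.94 + 14148 × 0.379 = 10981 + 5362 = 16343
End of period: [202, 1800, 1324, 1259, 16343]
Total: 54100 → 20928; change = -33172; percentage change = -61.3%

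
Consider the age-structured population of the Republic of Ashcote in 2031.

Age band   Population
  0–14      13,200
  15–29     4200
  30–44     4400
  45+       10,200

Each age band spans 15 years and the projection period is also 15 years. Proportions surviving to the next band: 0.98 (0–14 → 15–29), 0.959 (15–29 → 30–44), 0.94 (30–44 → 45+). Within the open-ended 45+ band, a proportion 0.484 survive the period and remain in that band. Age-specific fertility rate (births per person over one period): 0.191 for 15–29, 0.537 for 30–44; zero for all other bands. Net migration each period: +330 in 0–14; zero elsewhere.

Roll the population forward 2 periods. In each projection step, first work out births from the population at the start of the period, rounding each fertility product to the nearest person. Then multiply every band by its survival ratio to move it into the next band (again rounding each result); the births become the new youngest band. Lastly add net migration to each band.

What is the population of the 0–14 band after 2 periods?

4964

After projecting period 1:
Births: 4200 * 0.191 = 802, 4400 * 0.537 = 2363 — total 3165
15–29: 13200 * 0.98 = 12936
30–44: 4200 * 0.959 = 4028
45+: 4400 * 0.94 + 10200 * 0.484 = 4136 + 4937 = 9073
Net migration: 0–14 + 330 → 3495
→ [3495, 12936, 4028, 9073]
After projecting period 2:
Births: 12936 * 0.191 = 2471, 4028 * 0.537 = 2163 — total 4634
15–29: 3495 * 0.98 = 3425
30–44: 12936 * 0.959 = 12406
45+: 4028 * 0.94 + 9073 * 0.484 = 3786 + 4391 = 8177
Net migration: 0–14 + 330 → 4964
→ [4964, 3425, 12406, 8177]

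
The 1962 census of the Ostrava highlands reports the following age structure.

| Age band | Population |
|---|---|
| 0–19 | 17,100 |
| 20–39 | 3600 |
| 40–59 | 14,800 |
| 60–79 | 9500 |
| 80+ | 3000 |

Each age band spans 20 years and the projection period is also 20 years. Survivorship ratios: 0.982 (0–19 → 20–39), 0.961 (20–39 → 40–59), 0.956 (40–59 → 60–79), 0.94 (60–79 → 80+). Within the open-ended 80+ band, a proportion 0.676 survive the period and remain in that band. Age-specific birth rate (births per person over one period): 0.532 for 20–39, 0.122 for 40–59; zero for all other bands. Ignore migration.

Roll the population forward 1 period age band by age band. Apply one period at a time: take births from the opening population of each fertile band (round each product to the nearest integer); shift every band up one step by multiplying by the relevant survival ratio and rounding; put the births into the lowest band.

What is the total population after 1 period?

49080

Let group 1 be 0–19 through group 5 = 80+.
After projecting period 1:
Births: 3600 * 0.532 = 1915  |  14800 * 0.122 = 1806 — total 3721
Group 2: 17100 * 0.982 = 16792
Group 3: 3600 * 0.961 = 3460
Group 4: 14800 * 0.956 = 14149
Group 5: 9500 * 0.94 + 3000 * 0.676 = 8930 + 2028 = 10958
Population now: 0–19=3721, 20–39=16792, 40–59=3460, 60–79=14149, 80+=10958
Total after period 1: 3721 + 16792 + 3460 + 14149 + 10958 = 49080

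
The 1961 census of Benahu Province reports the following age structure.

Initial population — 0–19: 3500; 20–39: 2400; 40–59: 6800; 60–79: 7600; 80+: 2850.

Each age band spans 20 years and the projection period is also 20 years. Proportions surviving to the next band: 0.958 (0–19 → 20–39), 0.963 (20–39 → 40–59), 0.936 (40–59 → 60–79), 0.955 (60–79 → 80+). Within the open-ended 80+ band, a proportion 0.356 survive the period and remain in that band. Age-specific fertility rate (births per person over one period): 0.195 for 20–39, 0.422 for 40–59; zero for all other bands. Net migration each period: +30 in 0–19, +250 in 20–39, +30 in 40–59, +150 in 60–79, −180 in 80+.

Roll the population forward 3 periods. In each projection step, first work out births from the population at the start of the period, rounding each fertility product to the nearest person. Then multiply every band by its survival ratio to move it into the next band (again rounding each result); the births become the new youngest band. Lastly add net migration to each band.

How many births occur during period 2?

1691

Period 1.
Births: 2400 * 0.195 = 468, 6800 * 0.422 = 2870 — total 3338
20–39: 3500 * 0.958 = 3353
40–59: 2400 * 0.963 = 2311
60–79: 6800 * 0.936 = 6365
80+: 7600 * 0.955 + 2850 * 0.356 = 7258 + 1015 = 8273
Net migration: 0–19 + 30 → 3368; 20–39 + 250 → 3603; 40–59 + 30 → 2341; 60–79 + 150 → 6515; 80+ − 180 → 8093
Population now: 0–19=3368, 20–39=3603, 40–59=2341, 60–79=6515, 80+=8093
Period 2.
Births: 3603 * 0.195 = 703, 2341 * 0.422 = 988 — total 1691
20–39: 3368 * 0.958 = 3227
40–59: 3603 * 0.963 = 3470
60–79: 2341 * 0.936 = 2191
80+: 6515 * 0.955 + 8093 * 0.356 = 6222 + 2881 = 9103
Net migration: 0–19 + 30 → 1721; 20–39 + 250 → 3477; 40–59 + 30 → 3500; 60–79 + 150 → 2341; 80+ − 180 → 8923
Population now: 0–19=1721, 20–39=3477, 40–59=3500, 60–79=2341, 80+=8923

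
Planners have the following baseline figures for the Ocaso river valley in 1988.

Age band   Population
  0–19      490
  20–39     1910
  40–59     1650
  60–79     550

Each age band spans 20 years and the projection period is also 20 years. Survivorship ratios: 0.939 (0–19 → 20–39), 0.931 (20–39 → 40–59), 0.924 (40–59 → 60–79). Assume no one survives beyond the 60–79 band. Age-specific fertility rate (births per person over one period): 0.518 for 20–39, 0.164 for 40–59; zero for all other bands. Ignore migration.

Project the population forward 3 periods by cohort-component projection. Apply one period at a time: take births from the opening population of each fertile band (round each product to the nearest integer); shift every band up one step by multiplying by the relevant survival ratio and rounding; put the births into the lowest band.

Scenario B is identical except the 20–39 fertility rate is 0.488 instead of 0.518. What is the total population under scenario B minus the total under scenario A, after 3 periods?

Numbering the bands 1..4 from youngest to oldest:
[period 1]
Births: 1910 * 0.518 = 989, 1650 * 0.164 = 271 → total 1260
Band 2: 490 * 0.939 = 460
Band 3: 1910 * 0.931 = 1778
Band 4: 1650 * 0.924 = 1525
Giving 1260 / 460 / 1778 / 1525.
[period 2]
Births: 460 * 0.518 = 238, 1778 * 0.164 = 292 → total 530
Band 2: 1260 * 0.939 = 1183
Band 3: 460 * 0.931 = 428
Band 4: 1778 * 0.924 = 1643
Giving 530 / 1183 / 428 / 1643.
[period 3]
Births: 1183 * 0.518 = 613, 428 * 0.164 = 70 → total 683
Band 2: 530 * 0.939 = 498
Band 3: 1183 * 0.931 = 1101
Band 4: 428 * 0.924 = 395
Giving 683 / 498 / 1101 / 395.
Scenario A total after 3 periods: 2677
Scenario B projection —
[period 1]
Births: 1910 * 0.488 = 932, 1650 * 0.164 = 271 → total 1203
Band 2: 490 * 0.939 = 460
Band 3: 1910 * 0.931 = 1778
Band 4: 1650 * 0.924 = 1525
Giving 1203 / 460 / 1778 / 1525.
[period 2]
Births: 460 * 0.488 = 224, 1778 * 0.164 = 292 → total 516
Band 2: 1203 * 0.939 = 1130
Band 3: 460 * 0.931 = 428
Band 4: 1778 * 0.924 = 1643
Giving 516 / 1130 / 428 / 1643.
[period 3]
Births: 1130 * 0.488 = 551, 428 * 0.164 = 70 → total 621
Band 2: 516 * 0.939 = 485
Band 3: 1130 * 0.931 = 1052
Band 4: 428 * 0.924 = 395
Giving 621 / 485 / 1052 / 395.
Scenario B total after 3 periods: 2553
Difference B − A = 2553 − 2677 = -124

-124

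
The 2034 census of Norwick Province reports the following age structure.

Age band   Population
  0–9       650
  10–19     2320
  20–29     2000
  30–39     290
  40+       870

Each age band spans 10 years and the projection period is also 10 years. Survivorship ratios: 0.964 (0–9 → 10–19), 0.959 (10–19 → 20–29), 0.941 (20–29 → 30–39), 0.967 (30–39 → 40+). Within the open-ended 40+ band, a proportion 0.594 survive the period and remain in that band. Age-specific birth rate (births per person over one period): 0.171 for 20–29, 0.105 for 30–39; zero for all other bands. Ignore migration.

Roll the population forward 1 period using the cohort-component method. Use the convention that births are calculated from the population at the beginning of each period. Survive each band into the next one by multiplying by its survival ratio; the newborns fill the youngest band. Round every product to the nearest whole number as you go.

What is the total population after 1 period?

5903

Period 1.
Births: 2000 × 0.171 = 342 ; 290 × 0.105 = 30 ⇒ total 372
10–19: 650 × 0.964 = 627
20–29: 2320 × 0.959 = 2225
30–39: 2000 × 0.941 = 1882
40+: 290 × 0.967 + 870 × 0.594 = 280 + 517 = 797
Population now: 0–9=372, 10–19=627, 20–29=2225, 30–39=1882, 40+=797
Total after period 1: 372 + 627 + 2225 + 1882 + 797 = 5903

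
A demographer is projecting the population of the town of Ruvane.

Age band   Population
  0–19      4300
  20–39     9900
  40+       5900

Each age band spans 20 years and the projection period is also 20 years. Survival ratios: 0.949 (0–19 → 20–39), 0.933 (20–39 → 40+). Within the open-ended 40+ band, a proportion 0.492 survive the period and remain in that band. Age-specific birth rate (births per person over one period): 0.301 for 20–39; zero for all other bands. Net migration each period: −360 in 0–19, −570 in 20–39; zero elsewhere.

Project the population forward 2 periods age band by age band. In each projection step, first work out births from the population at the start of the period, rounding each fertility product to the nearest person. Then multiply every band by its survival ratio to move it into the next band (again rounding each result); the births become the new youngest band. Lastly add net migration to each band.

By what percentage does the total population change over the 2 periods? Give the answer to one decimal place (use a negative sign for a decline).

Let group 1 be 0–19 through group 3 = 40+.
Period 1:
Births: 9900 * 0.301 = 2980
Group 2: 4300 * 0.949 = 4081
Group 3: 9900 * 0.933 + 5900 * 0.492 = 9237 + 2903 = 12140
Net migration: Group 1 − 360 → 2620; Group 2 − 570 → 3511
End of period: [2620, 3511, 12140]
Period 2:
Births: 3511 * 0.301 = 1057
Group 2: 2620 * 0.949 = 2486
Group 3: 3511 * 0.933 + 12140 * 0.492 = 3276 + 5973 = 9249
Net migration: Group 1 − 360 → 697; Group 2 − 570 → 1916
End of period: [697, 1916, 9249]
Total: 20100 → 11862; change = -8238; percentage change = -41.0%

-41.0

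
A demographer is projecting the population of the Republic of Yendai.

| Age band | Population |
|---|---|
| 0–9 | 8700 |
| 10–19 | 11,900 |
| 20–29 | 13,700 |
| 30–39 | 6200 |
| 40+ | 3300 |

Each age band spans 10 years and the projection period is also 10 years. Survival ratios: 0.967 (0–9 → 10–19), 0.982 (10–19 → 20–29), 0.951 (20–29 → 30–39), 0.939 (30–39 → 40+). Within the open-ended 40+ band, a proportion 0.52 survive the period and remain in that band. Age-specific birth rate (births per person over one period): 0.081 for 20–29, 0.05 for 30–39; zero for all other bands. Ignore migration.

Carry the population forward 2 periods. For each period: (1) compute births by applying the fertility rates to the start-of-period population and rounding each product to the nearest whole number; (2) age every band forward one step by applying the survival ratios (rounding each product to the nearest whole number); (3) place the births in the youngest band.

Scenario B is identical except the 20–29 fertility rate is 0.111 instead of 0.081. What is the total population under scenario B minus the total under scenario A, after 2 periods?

748

[period 1]
Births: 13700 * 0.081 = 1110 ; 6200 * 0.05 = 310 → 1420
10–19: 8700 * 0.967 = 8413
20–29: 11900 * 0.982 = 11686
30–39: 13700 * 0.951 = 13029
40+: 6200 * 0.939 + 3300 * 0.52 = 5822 + 1716 = 7538
End of period: [1420, 8413, 11686, 13029, 7538]
[period 2]
Births: 11686 * 0.081 = 947 ; 13029 * 0.05 = 651 → 1598
10–19: 1420 * 0.967 = 1373
20–29: 8413 * 0.982 = 8262
30–39: 11686 * 0.951 = 11113
40+: 13029 * 0.939 + 7538 * 0.52 = 12234 + 3920 = 16154
End of period: [1598, 1373, 8262, 11113, 16154]
Scenario A total after 2 periods: 38500
Scenario B projection —
[period 1]
Births: 13700 * 0.111 = 1521 ; 6200 * 0.05 = 310 → 1831
10–19: 8700 * 0.967 = 8413
20–29: 11900 * 0.982 = 11686
30–39: 13700 * 0.951 = 13029
40+: 6200 * 0.939 + 3300 * 0.52 = 5822 + 1716 = 7538
End of period: [1831, 8413, 11686, 13029, 7538]
[period 2]
Births: 11686 * 0.111 = 1297 ; 13029 * 0.05 = 651 → 1948
10–19: 1831 * 0.967 = 1771
20–29: 8413 * 0.982 = 8262
30–39: 11686 * 0.951 = 11113
40+: 13029 * 0.939 + 7538 * 0.52 = 12234 + 3920 = 16154
End of period: [1948, 1771, 8262, 11113, 16154]
Scenario B total after 2 periods: 39248
Difference B − A = 39248 − 38500 = 748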